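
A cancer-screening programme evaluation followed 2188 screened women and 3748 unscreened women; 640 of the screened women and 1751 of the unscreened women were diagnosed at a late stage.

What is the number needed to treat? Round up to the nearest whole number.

6

risk, screened women = 640/2188 = 0.292505
risk, unscreened women = 1751/3748 = 0.467182
absolute risk difference = 0.174678
1 / 0.174678 = 5.725 → round up → 6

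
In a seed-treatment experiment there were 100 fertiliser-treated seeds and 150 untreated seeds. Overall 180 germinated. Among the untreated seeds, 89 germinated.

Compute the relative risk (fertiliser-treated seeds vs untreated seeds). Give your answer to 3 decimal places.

fertiliser-treated seeds with the outcome: 180 − 89 = 91
fertiliser-treated seeds without the outcome: 100 − 91 = 9
untreated seeds without the outcome: 150 − 89 = 61
risk, fertiliser-treated seeds = 91/100 = 0.9100
risk, untreated seeds = 89/150 = 0.5933
RR = 0.9100 / 0.5933 = 1.534

RR ≈ 1.534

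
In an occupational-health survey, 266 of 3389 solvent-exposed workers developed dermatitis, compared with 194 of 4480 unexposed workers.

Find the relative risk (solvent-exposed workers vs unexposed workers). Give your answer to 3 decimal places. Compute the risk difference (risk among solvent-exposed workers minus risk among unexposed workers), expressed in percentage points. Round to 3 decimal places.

risk, solvent-exposed workers = 266/3389 = 0.07849
risk, unexposed workers = 194/4480 = 0.04330
RR = 0.07849 / 0.04330 = 1.813
risk difference = 0.07849 − 0.04330 = 0.03519 → 3.519 percentage points

RR = 1.813; RD = 3.519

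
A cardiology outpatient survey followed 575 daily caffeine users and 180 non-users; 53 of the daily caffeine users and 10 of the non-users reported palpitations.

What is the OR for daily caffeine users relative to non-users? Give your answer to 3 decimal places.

OR = 1.726

odds, daily caffeine users = 53/522 = 0.1015
odds, non-users = 10/170 = 0.0588
OR = 0.1015 / 0.0588 = 1.726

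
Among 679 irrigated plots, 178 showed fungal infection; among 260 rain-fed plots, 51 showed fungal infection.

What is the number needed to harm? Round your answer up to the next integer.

risk, irrigated plots = 178/679 = 0.262150
risk, rain-fed plots = 51/260 = 0.196154
absolute risk difference = 0.065996
1 / 0.065996 = 15.152 → round up → 16

NNH: 16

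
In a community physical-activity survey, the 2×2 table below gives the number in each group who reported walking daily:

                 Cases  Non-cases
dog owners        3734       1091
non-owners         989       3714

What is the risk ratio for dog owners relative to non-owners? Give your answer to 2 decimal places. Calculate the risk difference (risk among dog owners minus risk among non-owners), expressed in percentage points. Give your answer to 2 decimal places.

RR = 3.68; RD = 56.36

risk, dog owners = 3734/4825 = 0.7739
risk, non-owners = 989/4703 = 0.2103
RR = 0.7739 / 0.2103 = 3.68
risk difference = 0.7739 − 0.2103 = 0.5636 → 56.36 percentage points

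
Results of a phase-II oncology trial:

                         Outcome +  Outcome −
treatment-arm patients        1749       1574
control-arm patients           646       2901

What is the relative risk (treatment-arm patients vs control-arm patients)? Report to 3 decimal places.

risk, treatment-arm patients = 1749/3323 = 0.5263
risk, control-arm patients = 646/3547 = 0.1821
RR = 0.5263 / 0.1821 = 2.890

2.890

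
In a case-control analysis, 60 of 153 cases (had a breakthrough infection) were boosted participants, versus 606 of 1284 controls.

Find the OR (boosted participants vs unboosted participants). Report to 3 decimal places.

odds, boosted participants = 60/606 = 0.0990
odds, unboosted participants = 93/678 = 0.1372
OR = 0.0990 / 0.1372 = 0.722

0.722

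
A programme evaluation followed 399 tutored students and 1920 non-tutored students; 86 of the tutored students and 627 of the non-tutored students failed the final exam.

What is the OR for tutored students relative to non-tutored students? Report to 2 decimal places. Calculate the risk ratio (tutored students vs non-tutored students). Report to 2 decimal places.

OR = (86 × 1293) / (313 × 627) = 111198/196251 ≈ 0.57
risk, tutored students = 86/399 = 0.2155
risk, non-tutored students = 627/1920 = 0.3266
RR = 0.2155 / 0.3266 = 0.66

OR = 0.57; RR = 0.66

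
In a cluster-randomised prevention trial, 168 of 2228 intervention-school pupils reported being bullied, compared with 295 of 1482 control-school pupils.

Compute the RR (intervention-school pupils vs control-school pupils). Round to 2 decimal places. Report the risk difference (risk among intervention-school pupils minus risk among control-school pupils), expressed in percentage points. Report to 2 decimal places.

risk, intervention-school pupils = 168/2228 = 0.0754
risk, control-school pupils = 295/1482 = 0.1991
RR = 0.0754 / 0.1991 = 0.38
risk difference = 0.0754 − 0.1991 = -0.1237 → -12.37 percentage points

RR = 0.38; RD = -12.37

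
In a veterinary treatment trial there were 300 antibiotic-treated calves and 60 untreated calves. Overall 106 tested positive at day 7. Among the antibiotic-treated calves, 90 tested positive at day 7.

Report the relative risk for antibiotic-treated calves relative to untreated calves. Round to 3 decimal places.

RR: 1.125

antibiotic-treated calves without the outcome: 300 − 90 = 210
untreated calves with the outcome: 106 − 90 = 16
untreated calves without the outcome: 60 − 16 = 44
risk, antibiotic-treated calves = 90/300 = 0.3000
risk, untreated calves = 16/60 = 0.2667
RR = 0.3000 / 0.2667 = 1.125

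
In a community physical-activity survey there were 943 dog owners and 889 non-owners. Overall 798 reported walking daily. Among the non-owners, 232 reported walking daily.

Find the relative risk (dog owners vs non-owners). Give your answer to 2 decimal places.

dog owners with the outcome: 798 − 232 = 566
dog owners without the outcome: 943 − 566 = 377
non-owners without the outcome: 889 − 232 = 657
risk, dog owners = 566/943 = 0.6002
risk, non-owners = 232/889 = 0.2610
RR = 0.6002 / 0.2610 = 2.30

2.30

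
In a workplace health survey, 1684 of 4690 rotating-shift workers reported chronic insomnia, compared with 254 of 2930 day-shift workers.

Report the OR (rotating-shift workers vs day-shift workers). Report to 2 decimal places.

5.90

odds, rotating-shift workers = 1684/3006 = 0.5602
odds, day-shift workers = 254/2676 = 0.0949
OR = 0.5602 / 0.0949 = 5.90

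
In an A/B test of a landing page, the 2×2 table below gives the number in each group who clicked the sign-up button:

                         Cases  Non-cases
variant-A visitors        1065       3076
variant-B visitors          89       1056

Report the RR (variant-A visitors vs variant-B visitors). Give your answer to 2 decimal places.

risk, variant-A visitors = 1065/4141 = 0.2572
risk, variant-B visitors = 89/1145 = 0.0777
RR = 0.2572 / 0.0777 = 3.31

RR: 3.31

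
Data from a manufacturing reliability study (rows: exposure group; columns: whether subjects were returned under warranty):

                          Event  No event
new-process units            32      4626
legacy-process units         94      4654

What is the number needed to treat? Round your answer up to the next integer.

risk, new-process units = 32/4658 = 0.006870
risk, legacy-process units = 94/4748 = 0.019798
absolute risk difference = 0.012928
1 / 0.012928 = 77.351 → round up → 78

NNT ≈ 78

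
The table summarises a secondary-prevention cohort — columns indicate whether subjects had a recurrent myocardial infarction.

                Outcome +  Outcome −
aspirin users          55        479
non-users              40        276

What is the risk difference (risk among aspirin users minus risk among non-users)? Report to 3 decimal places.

risk, aspirin users = 55/534 = 0.1030
risk, non-users = 40/316 = 0.1266
risk difference = 0.1030 − 0.1266 = -0.024

RD: -0.024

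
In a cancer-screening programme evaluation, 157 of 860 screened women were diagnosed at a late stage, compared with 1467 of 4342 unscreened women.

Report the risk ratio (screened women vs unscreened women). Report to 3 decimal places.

RR ≈ 0.540

risk, screened women = 157/860 = 0.1826
risk, unscreened women = 1467/4342 = 0.3379
RR = 0.1826 / 0.3379 = 0.540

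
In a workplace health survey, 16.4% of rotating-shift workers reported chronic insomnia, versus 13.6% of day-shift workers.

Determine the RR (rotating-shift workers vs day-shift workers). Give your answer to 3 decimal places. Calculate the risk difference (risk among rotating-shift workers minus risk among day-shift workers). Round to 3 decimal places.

RR = 1.206; RD = 0.028

RR = 0.1640 / 0.1360 = 1.206
risk difference = 0.1640 − 0.1360 = 0.028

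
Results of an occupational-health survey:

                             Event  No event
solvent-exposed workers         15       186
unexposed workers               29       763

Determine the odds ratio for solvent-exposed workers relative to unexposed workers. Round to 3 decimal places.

OR = (15 × 763) / (186 × 29) = 11445/5394 ≈ 2.122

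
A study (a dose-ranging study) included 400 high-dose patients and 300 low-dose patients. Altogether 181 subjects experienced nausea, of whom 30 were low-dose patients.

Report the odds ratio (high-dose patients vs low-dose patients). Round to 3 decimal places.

OR = 5.458

high-dose patients with the outcome: 181 − 30 = 151
high-dose patients without the outcome: 400 − 151 = 249
low-dose patients without the outcome: 300 − 30 = 270
OR = (151 × 270) / (249 × 30) = 40770/7470 ≈ 5.458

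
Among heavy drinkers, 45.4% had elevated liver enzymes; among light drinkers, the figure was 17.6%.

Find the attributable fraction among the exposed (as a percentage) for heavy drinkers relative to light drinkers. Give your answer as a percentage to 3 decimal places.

AR% = (0.4540 − 0.1760) / 0.4540 = 0.6123 → 61.233%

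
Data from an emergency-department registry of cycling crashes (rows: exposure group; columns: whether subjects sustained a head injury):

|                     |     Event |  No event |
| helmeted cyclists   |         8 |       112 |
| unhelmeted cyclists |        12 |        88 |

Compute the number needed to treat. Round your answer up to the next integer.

risk, helmeted cyclists = 8/120 = 0.066667
risk, unhelmeted cyclists = 12/100 = 0.120000
absolute risk difference = 0.053333
1 / 0.053333 = 18.750 → round up → 19

19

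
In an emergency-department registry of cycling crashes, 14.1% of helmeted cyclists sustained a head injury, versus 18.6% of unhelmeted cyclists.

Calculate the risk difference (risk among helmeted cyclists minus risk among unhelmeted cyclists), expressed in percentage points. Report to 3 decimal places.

RD: -4.500

risk difference = 0.1410 − 0.1860 = -0.0450 → -4.500 percentage points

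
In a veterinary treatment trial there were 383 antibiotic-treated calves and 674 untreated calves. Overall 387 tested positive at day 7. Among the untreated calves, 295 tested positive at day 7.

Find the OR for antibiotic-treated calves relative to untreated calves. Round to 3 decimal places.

OR ≈ 0.406

antibiotic-treated calves with the outcome: 387 − 295 = 92
antibiotic-treated calves without the outcome: 383 − 92 = 291
untreated calves without the outcome: 674 − 295 = 379
odds, antibiotic-treated calves = 92/291 = 0.3162
odds, untreated calves = 295/379 = 0.7784
OR = 0.3162 / 0.7784 = 0.406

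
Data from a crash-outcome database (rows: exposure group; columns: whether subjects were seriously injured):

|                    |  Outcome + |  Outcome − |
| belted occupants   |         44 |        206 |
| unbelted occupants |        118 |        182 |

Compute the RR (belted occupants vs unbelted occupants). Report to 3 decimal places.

0.447

risk, belted occupants = 44/250 = 0.1760
risk, unbelted occupants = 118/300 = 0.3933
RR = 0.1760 / 0.3933 = 0.447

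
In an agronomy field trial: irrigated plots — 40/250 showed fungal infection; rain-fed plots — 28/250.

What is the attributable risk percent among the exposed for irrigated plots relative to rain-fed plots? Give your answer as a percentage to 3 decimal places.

AR% = 30.000%

risk, irrigated plots = 40/250 = 0.1600
risk, rain-fed plots = 28/250 = 0.1120
AR% = (0.1600 − 0.1120) / 0.1600 = 0.3000 → 30.000%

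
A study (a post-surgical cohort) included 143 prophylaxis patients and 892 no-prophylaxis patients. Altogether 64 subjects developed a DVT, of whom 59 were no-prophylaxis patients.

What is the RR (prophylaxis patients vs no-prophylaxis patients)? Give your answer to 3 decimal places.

prophylaxis patients with the outcome: 64 − 59 = 5
prophylaxis patients without the outcome: 143 − 5 = 138
no-prophylaxis patients without the outcome: 892 − 59 = 833
risk, prophylaxis patients = 5/143 = 0.03497
risk, no-prophylaxis patients = 59/892 = 0.06614
RR = 0.03497 / 0.06614 = 0.529

RR = 0.529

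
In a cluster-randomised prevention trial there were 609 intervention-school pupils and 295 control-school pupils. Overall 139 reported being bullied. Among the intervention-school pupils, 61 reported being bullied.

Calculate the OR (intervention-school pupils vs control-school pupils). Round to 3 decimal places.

OR ≈ 0.310

intervention-school pupils without the outcome: 609 − 61 = 548
control-school pupils with the outcome: 139 − 61 = 78
control-school pupils without the outcome: 295 − 78 = 217
OR = (61 × 217) / (548 × 78) = 13237/42744 ≈ 0.310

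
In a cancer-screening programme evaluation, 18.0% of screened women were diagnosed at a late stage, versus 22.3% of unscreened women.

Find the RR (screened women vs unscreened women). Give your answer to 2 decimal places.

RR = 0.1800 / 0.2230 = 0.81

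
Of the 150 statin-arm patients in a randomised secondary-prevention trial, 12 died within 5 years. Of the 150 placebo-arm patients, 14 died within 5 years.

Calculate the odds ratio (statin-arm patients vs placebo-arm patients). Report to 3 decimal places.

OR = (12 × 136) / (138 × 14) = 1632/1932 ≈ 0.845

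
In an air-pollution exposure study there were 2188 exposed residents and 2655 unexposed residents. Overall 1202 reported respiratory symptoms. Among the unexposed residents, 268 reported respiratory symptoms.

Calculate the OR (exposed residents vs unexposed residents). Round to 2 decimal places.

OR ≈ 6.63

exposed residents with the outcome: 1202 − 268 = 934
exposed residents without the outcome: 2188 − 934 = 1254
unexposed residents without the outcome: 2655 − 268 = 2387
odds, exposed residents = 934/1254 = 0.7448
odds, unexposed residents = 268/2387 = 0.1123
OR = 0.7448 / 0.1123 = 6.63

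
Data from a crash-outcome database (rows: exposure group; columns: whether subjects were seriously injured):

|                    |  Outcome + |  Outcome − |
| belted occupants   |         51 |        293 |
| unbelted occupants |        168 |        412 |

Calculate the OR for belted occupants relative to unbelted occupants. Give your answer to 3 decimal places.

OR = (51 × 412) / (293 × 168) = 21012/49224 ≈ 0.427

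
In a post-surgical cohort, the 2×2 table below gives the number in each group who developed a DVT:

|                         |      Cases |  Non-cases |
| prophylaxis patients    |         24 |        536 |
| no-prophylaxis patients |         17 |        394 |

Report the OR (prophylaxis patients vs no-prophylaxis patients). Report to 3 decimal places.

odds, prophylaxis patients = 24/536 = 0.04478
odds, no-prophylaxis patients = 17/394 = 0.04315
OR = 0.04478 / 0.04315 = 1.038

OR: 1.038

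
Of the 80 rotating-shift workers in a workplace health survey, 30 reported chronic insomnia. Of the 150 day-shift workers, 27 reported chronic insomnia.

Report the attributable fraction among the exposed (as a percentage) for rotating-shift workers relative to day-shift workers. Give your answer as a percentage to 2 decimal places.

risk, rotating-shift workers = 30/80 = 0.3750
risk, day-shift workers = 27/150 = 0.1800
AR% = (0.3750 − 0.1800) / 0.3750 = 0.5200 → 52.00%

52.00%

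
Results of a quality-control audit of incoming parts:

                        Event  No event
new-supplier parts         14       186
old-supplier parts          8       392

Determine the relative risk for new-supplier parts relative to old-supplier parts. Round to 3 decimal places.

3.500

risk, new-supplier parts = 14/200 = 0.07000
risk, old-supplier parts = 8/400 = 0.02000
RR = 0.07000 / 0.02000 = 3.500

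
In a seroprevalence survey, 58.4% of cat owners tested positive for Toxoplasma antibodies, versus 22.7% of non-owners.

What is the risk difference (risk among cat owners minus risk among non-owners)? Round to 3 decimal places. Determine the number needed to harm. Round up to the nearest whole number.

RD = 0.357; NNH = 3

risk difference = 0.5840 − 0.2270 = 0.357
absolute risk difference = 0.357000
1 / 0.357000 = 2.801 → round up → 3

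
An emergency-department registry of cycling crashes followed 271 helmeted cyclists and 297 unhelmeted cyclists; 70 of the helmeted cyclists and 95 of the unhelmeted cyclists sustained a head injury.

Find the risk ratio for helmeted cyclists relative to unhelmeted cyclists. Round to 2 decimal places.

risk, helmeted cyclists = 70/271 = 0.2583
risk, unhelmeted cyclists = 95/297 = 0.3199
RR = 0.2583 / 0.3199 = 0.81

0.81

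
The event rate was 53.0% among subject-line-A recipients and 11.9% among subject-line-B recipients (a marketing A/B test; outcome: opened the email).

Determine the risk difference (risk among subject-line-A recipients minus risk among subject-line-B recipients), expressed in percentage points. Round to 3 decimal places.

41.100

risk difference = 0.5300 − 0.1190 = 0.4110 → 41.100 percentage points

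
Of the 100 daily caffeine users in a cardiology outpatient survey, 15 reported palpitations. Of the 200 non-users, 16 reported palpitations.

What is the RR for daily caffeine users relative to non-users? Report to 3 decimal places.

risk, daily caffeine users = 15/100 = 0.1500
risk, non-users = 16/200 = 0.0800
RR = 0.1500 / 0.0800 = 1.875

RR: 1.875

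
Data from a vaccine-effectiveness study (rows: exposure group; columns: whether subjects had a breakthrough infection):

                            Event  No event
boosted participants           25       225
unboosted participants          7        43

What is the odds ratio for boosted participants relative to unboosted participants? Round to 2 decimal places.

OR = (25 × 43) / (225 × 7) = 1075/1575 ≈ 0.68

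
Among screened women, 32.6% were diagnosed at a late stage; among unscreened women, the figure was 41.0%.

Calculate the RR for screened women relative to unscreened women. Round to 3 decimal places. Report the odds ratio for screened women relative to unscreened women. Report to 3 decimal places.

RR = 0.795; OR = 0.696

RR = 0.3260 / 0.4100 = 0.795
odds, screened women = 0.3260/0.6740 = 0.4837
odds, unscreened women = 0.4100/0.5900 = 0.6949
OR = 0.4837 / 0.6949 = 0.696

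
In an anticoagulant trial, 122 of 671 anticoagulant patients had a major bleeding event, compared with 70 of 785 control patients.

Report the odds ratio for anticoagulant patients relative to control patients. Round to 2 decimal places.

2.27

odds, anticoagulant patients = 122/549 = 0.2222
odds, control patients = 70/715 = 0.0979
OR = 0.2222 / 0.0979 = 2.27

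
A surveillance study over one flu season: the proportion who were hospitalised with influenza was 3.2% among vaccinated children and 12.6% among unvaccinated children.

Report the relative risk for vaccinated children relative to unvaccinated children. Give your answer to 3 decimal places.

RR = 0.03200 / 0.12600 = 0.254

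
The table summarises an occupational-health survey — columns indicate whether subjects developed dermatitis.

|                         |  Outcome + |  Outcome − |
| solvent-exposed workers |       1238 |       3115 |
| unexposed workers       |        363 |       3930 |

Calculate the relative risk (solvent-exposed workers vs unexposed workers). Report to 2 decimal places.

RR ≈ 3.36

risk, solvent-exposed workers = 1238/4353 = 0.2844
risk, unexposed workers = 363/4293 = 0.0846
RR = 0.2844 / 0.0846 = 3.36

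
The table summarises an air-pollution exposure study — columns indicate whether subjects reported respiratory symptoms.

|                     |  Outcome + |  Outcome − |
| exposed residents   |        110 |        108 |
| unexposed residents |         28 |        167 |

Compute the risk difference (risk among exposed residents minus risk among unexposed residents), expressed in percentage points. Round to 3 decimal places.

risk, exposed residents = 110/218 = 0.5046
risk, unexposed residents = 28/195 = 0.1436
risk difference = 0.5046 − 0.1436 = 0.3610 → 36.100 percentage points

RD ≈ 36.100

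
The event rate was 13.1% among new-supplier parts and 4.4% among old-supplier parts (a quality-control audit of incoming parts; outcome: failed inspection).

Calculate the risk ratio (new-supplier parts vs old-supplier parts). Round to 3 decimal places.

RR = 0.13100 / 0.04400 = 2.977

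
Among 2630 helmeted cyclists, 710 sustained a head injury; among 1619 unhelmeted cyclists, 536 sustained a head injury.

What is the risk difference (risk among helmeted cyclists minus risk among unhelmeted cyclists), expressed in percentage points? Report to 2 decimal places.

risk, helmeted cyclists = 710/2630 = 0.2700
risk, unhelmeted cyclists = 536/1619 = 0.3311
risk difference = 0.2700 − 0.3311 = -0.0611 → -6.11 percentage points

RD ≈ -6.11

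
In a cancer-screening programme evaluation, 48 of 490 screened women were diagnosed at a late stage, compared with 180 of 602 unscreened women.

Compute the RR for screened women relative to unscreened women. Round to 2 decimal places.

risk, screened women = 48/490 = 0.0980
risk, unscreened women = 180/602 = 0.2990
RR = 0.0980 / 0.2990 = 0.33

RR = 0.33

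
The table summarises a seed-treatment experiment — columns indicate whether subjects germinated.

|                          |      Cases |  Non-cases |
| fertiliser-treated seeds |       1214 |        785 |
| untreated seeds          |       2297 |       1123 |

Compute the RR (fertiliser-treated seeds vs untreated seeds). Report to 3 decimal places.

risk, fertiliser-treated seeds = 1214/1999 = 0.6073
risk, untreated seeds = 2297/3420 = 0.6716
RR = 0.6073 / 0.6716 = 0.904

RR: 0.904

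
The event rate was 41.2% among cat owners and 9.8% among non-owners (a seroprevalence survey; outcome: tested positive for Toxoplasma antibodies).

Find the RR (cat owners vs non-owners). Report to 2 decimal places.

RR = 0.4120 / 0.0980 = 4.20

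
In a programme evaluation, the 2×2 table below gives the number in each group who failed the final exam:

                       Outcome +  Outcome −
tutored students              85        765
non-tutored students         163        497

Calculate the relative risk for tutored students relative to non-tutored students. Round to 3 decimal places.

RR = 0.405

risk, tutored students = 85/850 = 0.1000
risk, non-tutored students = 163/660 = 0.2470
RR = 0.1000 / 0.2470 = 0.405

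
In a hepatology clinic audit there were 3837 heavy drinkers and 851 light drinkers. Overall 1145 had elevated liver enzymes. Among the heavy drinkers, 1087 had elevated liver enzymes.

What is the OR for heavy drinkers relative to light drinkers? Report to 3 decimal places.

OR = 5.404

heavy drinkers without the outcome: 3837 − 1087 = 2750
light drinkers with the outcome: 1145 − 1087 = 58
light drinkers without the outcome: 851 − 58 = 793
OR = (1087 × 793) / (2750 × 58) = 861991/159500 ≈ 5.404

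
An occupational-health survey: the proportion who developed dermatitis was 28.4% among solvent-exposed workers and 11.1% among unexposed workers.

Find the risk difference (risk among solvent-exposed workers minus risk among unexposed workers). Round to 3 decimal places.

risk difference = 0.2840 − 0.1110 = 0.173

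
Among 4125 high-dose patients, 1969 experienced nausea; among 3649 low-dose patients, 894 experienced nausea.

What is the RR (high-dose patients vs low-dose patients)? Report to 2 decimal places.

risk, high-dose patients = 1969/4125 = 0.4773
risk, low-dose patients = 894/3649 = 0.2450
RR = 0.4773 / 0.2450 = 1.95

RR = 1.95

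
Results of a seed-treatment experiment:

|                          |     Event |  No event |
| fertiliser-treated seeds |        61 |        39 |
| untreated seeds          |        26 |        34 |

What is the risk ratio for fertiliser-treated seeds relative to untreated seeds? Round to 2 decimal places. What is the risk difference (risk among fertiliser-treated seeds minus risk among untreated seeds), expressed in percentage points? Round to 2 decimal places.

RR = 1.41; RD = 17.67

risk, fertiliser-treated seeds = 61/100 = 0.6100
risk, untreated seeds = 26/60 = 0.4333
RR = 0.6100 / 0.4333 = 1.41
risk difference = 0.6100 − 0.4333 = 0.1767 → 17.67 percentage points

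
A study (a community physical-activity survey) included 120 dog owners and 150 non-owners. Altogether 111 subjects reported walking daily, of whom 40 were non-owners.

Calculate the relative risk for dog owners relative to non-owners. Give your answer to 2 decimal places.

dog owners with the outcome: 111 − 40 = 71
dog owners without the outcome: 120 − 71 = 49
non-owners without the outcome: 150 − 40 = 110
risk, dog owners = 71/120 = 0.5917
risk, non-owners = 40/150 = 0.2667
RR = 0.5917 / 0.2667 = 2.22

RR = 2.22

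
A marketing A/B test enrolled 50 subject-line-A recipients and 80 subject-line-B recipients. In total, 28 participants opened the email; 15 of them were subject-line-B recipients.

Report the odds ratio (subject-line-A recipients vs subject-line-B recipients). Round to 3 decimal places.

1.523

subject-line-A recipients with the outcome: 28 − 15 = 13
subject-line-A recipients without the outcome: 50 − 13 = 37
subject-line-B recipients without the outcome: 80 − 15 = 65
odds, subject-line-A recipients = 13/37 = 0.3514
odds, subject-line-B recipients = 15/65 = 0.2308
OR = 0.3514 / 0.2308 = 1.523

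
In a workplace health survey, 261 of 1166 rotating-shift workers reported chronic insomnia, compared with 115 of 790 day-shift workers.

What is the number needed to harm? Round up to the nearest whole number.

13

risk, rotating-shift workers = 261/1166 = 0.223842
risk, day-shift workers = 115/790 = 0.145570
absolute risk difference = 0.078273
1 / 0.078273 = 12.776 → round up → 13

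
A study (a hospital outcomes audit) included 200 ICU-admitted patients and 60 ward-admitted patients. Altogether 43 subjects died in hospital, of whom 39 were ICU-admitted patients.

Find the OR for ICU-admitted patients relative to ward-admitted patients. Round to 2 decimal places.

3.39

ICU-admitted patients without the outcome: 200 − 39 = 161
ward-admitted patients with the outcome: 43 − 39 = 4
ward-admitted patients without the outcome: 60 − 4 = 56
odds, ICU-admitted patients = 39/161 = 0.2422
odds, ward-admitted patients = 4/56 = 0.0714
OR = 0.2422 / 0.0714 = 3.39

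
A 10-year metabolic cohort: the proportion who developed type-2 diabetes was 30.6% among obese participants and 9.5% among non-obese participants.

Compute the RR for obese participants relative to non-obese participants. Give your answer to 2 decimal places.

RR = 0.3060 / 0.0950 = 3.22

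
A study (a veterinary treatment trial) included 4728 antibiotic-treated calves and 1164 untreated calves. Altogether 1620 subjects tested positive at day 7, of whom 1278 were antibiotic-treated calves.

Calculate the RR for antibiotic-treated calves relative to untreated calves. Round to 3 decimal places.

antibiotic-treated calves without the outcome: 4728 − 1278 = 3450
untreated calves with the outcome: 1620 − 1278 = 342
untreated calves without the outcome: 1164 − 342 = 822
risk, antibiotic-treated calves = 1278/4728 = 0.2703
risk, untreated calves = 342/1164 = 0.2938
RR = 0.2703 / 0.2938 = 0.920

RR = 0.920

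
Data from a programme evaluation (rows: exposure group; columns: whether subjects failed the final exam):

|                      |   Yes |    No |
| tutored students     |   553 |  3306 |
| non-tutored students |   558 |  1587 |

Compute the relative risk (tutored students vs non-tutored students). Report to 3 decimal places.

risk, tutored students = 553/3859 = 0.1433
risk, non-tutored students = 558/2145 = 0.2601
RR = 0.1433 / 0.2601 = 0.551

RR ≈ 0.551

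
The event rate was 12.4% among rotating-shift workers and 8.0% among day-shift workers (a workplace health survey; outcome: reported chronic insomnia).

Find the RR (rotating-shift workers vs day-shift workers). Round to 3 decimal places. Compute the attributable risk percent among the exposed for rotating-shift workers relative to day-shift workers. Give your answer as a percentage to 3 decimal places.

RR = 1.550; AR% = 35.484%

RR = 0.1240 / 0.0800 = 1.550
AR% = (0.1240 − 0.0800) / 0.1240 = 0.3548 → 35.484%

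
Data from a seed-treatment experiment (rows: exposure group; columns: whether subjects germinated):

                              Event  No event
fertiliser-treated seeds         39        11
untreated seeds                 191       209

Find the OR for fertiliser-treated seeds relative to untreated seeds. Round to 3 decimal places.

OR = (39 × 209) / (11 × 191) = 8151/2101 ≈ 3.880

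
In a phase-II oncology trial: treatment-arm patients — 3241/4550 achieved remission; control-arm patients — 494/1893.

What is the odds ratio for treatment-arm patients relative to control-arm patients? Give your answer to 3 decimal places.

OR = (3241 × 1399) / (1309 × 494) = 4534159/646646 ≈ 7.012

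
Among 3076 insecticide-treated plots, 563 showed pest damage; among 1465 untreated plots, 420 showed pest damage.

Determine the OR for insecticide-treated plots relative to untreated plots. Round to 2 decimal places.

odds, insecticide-treated plots = 563/2513 = 0.2240
odds, untreated plots = 420/1045 = 0.4019
OR = 0.2240 / 0.4019 = 0.56

OR: 0.56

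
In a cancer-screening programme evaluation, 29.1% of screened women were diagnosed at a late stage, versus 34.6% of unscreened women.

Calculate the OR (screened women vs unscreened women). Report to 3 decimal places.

OR ≈ 0.776

odds, screened women = 0.2910/0.7090 = 0.4104
odds, unscreened women = 0.3460/0.6540 = 0.5291
OR = 0.4104 / 0.5291 = 0.776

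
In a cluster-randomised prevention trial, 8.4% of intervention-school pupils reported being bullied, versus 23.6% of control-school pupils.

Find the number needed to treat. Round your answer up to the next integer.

NNT ≈ 7

absolute risk difference = 0.152000
1 / 0.152000 = 6.579 → round up → 7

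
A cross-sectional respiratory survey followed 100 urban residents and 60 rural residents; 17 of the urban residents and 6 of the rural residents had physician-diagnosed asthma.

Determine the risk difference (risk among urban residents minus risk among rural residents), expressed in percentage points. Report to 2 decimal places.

7.00

risk, urban residents = 17/100 = 0.1700
risk, rural residents = 6/60 = 0.1000
risk difference = 0.1700 − 0.1000 = 0.0700 → 7.00 percentage points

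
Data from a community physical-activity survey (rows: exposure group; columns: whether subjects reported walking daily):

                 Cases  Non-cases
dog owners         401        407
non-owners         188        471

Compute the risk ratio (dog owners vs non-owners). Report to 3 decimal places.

RR ≈ 1.740

risk, dog owners = 401/808 = 0.4963
risk, non-owners = 188/659 = 0.2853
RR = 0.4963 / 0.2853 = 1.740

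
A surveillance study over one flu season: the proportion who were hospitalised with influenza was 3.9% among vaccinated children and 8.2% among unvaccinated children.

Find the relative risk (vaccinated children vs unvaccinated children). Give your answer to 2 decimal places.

RR = 0.03900 / 0.08200 = 0.48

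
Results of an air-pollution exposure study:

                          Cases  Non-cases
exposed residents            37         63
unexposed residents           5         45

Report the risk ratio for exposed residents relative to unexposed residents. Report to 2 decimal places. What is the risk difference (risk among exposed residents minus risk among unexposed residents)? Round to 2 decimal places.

risk, exposed residents = 37/100 = 0.3700
risk, unexposed residents = 5/50 = 0.1000
RR = 0.3700 / 0.1000 = 3.70
risk difference = 0.3700 − 0.1000 = 0.27

RR = 3.70; RD = 0.27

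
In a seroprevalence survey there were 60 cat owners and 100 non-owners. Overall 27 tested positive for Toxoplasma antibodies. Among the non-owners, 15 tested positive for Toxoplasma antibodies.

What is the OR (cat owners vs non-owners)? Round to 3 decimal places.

OR: 1.417

cat owners with the outcome: 27 − 15 = 12
cat owners without the outcome: 60 − 12 = 48
non-owners without the outcome: 100 − 15 = 85
OR = (12 × 85) / (48 × 15) = 1020/720 ≈ 1.417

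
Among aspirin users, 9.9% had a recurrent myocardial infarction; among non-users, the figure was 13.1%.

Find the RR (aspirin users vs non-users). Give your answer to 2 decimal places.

RR = 0.0990 / 0.1310 = 0.76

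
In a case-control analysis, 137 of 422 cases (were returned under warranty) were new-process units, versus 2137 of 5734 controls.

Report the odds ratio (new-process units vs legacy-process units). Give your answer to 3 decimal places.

odds, new-process units = 137/2137 = 0.0641
odds, legacy-process units = 285/3597 = 0.0792
OR = 0.0641 / 0.0792 = 0.809

0.809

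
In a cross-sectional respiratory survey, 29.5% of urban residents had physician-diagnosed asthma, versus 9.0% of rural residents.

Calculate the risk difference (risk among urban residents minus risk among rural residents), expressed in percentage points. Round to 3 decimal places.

risk difference = 0.2950 − 0.0900 = 0.2050 → 20.500 percentage points

RD = 20.500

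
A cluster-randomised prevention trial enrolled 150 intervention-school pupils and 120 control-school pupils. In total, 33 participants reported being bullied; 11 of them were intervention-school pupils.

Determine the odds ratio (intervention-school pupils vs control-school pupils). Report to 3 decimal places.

OR: 0.353

intervention-school pupils without the outcome: 150 − 11 = 139
control-school pupils with the outcome: 33 − 11 = 22
control-school pupils without the outcome: 120 − 22 = 98
OR = (11 × 98) / (139 × 22) = 1078/3058 ≈ 0.353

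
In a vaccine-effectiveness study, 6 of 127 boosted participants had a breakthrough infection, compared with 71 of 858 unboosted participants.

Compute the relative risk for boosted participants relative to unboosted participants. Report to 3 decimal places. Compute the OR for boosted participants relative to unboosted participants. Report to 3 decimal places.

RR = 0.571; OR = 0.550

risk, boosted participants = 6/127 = 0.04724
risk, unboosted participants = 71/858 = 0.08275
RR = 0.04724 / 0.08275 = 0.571
odds, boosted participants = 6/121 = 0.04959
odds, unboosted participants = 71/787 = 0.09022
OR = 0.04959 / 0.09022 = 0.550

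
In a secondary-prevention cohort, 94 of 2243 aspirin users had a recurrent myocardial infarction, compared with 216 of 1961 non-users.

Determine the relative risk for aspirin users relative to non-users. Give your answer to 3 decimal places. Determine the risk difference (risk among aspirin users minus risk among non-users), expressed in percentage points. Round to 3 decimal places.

risk, aspirin users = 94/2243 = 0.04191
risk, non-users = 216/1961 = 0.11015
RR = 0.04191 / 0.11015 = 0.380
risk difference = 0.04191 − 0.11015 = -0.06824 → -6.824 percentage points

RR = 0.380; RD = -6.824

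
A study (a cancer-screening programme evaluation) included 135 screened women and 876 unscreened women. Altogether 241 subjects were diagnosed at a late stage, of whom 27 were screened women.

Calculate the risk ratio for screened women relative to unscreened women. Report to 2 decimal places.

screened women without the outcome: 135 − 27 = 108
unscreened women with the outcome: 241 − 27 = 214
unscreened women without the outcome: 876 − 214 = 662
risk, screened women = 27/135 = 0.2000
risk, unscreened women = 214/876 = 0.2443
RR = 0.2000 / 0.2443 = 0.82

RR = 0.82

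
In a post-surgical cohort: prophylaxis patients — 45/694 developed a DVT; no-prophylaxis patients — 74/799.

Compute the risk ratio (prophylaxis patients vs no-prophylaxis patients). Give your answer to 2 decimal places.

0.70

risk, prophylaxis patients = 45/694 = 0.0648
risk, no-prophylaxis patients = 74/799 = 0.0926
RR = 0.0648 / 0.0926 = 0.70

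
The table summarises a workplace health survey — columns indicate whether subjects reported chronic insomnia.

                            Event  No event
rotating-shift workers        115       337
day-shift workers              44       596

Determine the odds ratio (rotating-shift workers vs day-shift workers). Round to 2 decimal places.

OR = (115 × 596) / (337 × 44) = 68540/14828 ≈ 4.62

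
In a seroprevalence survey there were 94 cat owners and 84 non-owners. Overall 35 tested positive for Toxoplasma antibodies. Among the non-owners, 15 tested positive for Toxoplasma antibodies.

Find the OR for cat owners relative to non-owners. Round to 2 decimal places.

OR ≈ 1.24

cat owners with the outcome: 35 − 15 = 20
cat owners without the outcome: 94 − 20 = 74
non-owners without the outcome: 84 − 15 = 69
OR = (20 × 69) / (74 × 15) = 1380/1110 ≈ 1.24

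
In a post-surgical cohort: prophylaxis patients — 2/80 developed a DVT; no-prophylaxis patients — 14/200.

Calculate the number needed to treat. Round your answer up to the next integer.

NNT = 23

risk, prophylaxis patients = 2/80 = 0.025000
risk, no-prophylaxis patients = 14/200 = 0.070000
absolute risk difference = 0.045000
1 / 0.045000 = 22.222 → round up → 23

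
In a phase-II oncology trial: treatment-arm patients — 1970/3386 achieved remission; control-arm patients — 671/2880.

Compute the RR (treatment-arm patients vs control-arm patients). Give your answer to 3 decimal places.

2.497

risk, treatment-arm patients = 1970/3386 = 0.5818
risk, control-arm patients = 671/2880 = 0.2330
RR = 0.5818 / 0.2330 = 2.497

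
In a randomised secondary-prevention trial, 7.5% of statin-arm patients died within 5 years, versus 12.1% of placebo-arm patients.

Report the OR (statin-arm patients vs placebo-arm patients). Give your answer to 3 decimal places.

OR ≈ 0.589

odds, statin-arm patients = 0.0750/0.9250 = 0.0811
odds, placebo-arm patients = 0.1210/0.8790 = 0.1377
OR = 0.0811 / 0.1377 = 0.589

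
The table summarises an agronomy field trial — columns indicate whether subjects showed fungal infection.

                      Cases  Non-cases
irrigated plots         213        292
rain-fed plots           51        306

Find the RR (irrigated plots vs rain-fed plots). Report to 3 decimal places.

2.952

risk, irrigated plots = 213/505 = 0.4218
risk, rain-fed plots = 51/357 = 0.1429
RR = 0.4218 / 0.1429 = 2.952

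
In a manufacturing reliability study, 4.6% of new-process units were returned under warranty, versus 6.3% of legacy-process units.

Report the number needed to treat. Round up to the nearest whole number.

NNT = 59

absolute risk difference = 0.017000
1 / 0.017000 = 58.824 → round up → 59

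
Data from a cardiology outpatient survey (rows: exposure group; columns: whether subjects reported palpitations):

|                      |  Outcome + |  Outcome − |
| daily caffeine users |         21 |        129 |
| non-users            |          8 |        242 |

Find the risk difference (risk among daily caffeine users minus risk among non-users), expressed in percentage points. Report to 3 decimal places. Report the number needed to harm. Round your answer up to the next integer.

risk, daily caffeine users = 21/150 = 0.14000
risk, non-users = 8/250 = 0.03200
risk difference = 0.14000 − 0.03200 = 0.10800 → 10.800 percentage points
absolute risk difference = 0.108000
1 / 0.108000 = 9.259 → round up → 10

RD = 10.800; NNH = 10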